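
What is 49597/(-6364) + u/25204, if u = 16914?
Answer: -285600523/40099564 ≈ -7.1223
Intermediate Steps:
49597/(-6364) + u/25204 = 49597/(-6364) + 16914/25204 = 49597*(-1/6364) + 16914*(1/25204) = -49597/6364 + 8457/12602 = -285600523/40099564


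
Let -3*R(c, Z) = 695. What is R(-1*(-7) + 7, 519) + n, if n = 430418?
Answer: 1290559/3 ≈ 4.3019e+5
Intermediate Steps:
R(c, Z) = -695/3 (R(c, Z) = -⅓*695 = -695/3)
R(-1*(-7) + 7, 519) + n = -695/3 + 430418 = 1290559/3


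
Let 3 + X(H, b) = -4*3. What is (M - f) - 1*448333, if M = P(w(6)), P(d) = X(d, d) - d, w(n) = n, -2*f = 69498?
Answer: -413605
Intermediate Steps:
f = -34749 (f = -½*69498 = -34749)
X(H, b) = -15 (X(H, b) = -3 - 4*3 = -3 - 12 = -15)
P(d) = -15 - d
M = -21 (M = -15 - 1*6 = -15 - 6 = -21)
(M - f) - 1*448333 = (-21 - 1*(-34749)) - 1*448333 = (-21 + 34749) - 448333 = 34728 - 448333 = -413605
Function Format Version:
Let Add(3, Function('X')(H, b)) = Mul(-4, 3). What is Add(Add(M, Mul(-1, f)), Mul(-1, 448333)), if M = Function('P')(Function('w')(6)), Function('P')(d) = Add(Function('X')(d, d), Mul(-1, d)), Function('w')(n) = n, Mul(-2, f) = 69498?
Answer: -413605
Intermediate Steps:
f = -34749 (f = Mul(Rational(-1, 2), 69498) = -34749)
Function('X')(H, b) = -15 (Function('X')(H, b) = Add(-3, Mul(-4, 3)) = Add(-3, -12) = -15)
Function('P')(d) = Add(-15, Mul(-1, d))
M = -21 (M = Add(-15, Mul(-1, 6)) = Add(-15, -6) = -21)
Add(Add(M, Mul(-1, f)), Mul(-1, 448333)) = Add(Add(-21, Mul(-1, -34749)), Mul(-1, 448333)) = Add(Add(-21, 34749), -448333) = Add(34728, -448333) = -413605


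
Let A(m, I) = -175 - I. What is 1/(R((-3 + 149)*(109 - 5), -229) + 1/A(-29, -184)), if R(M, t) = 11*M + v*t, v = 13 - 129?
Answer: 9/1742293 ≈ 5.1656e-6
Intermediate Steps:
v = -116
R(M, t) = -116*t + 11*M (R(M, t) = 11*M - 116*t = -116*t + 11*M)
1/(R((-3 + 149)*(109 - 5), -229) + 1/A(-29, -184)) = 1/((-116*(-229) + 11*((-3 + 149)*(109 - 5))) + 1/(-175 - 1*(-184))) = 1/((26564 + 11*(146*104)) + 1/(-175 + 184)) = 1/((26564 + 11*15184) + 1/9) = 1/((26564 + 167024) + ⅑) = 1/(193588 + ⅑) = 1/(1742293/9) = 9/1742293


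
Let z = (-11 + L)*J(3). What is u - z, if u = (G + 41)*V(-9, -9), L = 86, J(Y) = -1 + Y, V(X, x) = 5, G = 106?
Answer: 585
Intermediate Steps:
z = 150 (z = (-11 + 86)*(-1 + 3) = 75*2 = 150)
u = 735 (u = (106 + 41)*5 = 147*5 = 735)
u - z = 735 - 1*150 = 735 - 150 = 585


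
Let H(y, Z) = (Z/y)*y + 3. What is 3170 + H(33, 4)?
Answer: 3177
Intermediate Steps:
H(y, Z) = 3 + Z (H(y, Z) = Z + 3 = 3 + Z)
3170 + H(33, 4) = 3170 + (3 + 4) = 3170 + 7 = 3177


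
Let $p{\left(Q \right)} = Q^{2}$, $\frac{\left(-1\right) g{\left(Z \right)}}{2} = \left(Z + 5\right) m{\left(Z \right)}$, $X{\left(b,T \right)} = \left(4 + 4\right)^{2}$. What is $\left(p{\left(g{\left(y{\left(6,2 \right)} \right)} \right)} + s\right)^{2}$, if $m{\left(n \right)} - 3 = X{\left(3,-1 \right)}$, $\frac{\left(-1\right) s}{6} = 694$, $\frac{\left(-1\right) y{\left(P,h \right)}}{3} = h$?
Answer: $190219264$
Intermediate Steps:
$y{\left(P,h \right)} = - 3 h$
$s = -4164$ ($s = \left(-6\right) 694 = -4164$)
$X{\left(b,T \right)} = 64$ ($X{\left(b,T \right)} = 8^{2} = 64$)
$m{\left(n \right)} = 67$ ($m{\left(n \right)} = 3 + 64 = 67$)
$g{\left(Z \right)} = -670 - 134 Z$ ($g{\left(Z \right)} = - 2 \left(Z + 5\right) 67 = - 2 \left(5 + Z\right) 67 = - 2 \left(335 + 67 Z\right) = -670 - 134 Z$)
$\left(p{\left(g{\left(y{\left(6,2 \right)} \right)} \right)} + s\right)^{2} = \left(\left(-670 - 134 \left(\left(-3\right) 2\right)\right)^{2} - 4164\right)^{2} = \left(\left(-670 - -804\right)^{2} - 4164\right)^{2} = \left(\left(-670 + 804\right)^{2} - 4164\right)^{2} = \left(134^{2} - 4164\right)^{2} = \left(17956 - 4164\right)^{2} = 13792^{2} = 190219264$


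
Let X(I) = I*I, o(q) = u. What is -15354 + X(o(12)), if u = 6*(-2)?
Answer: -15210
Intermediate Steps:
u = -12
o(q) = -12
X(I) = I²
-15354 + X(o(12)) = -15354 + (-12)² = -15354 + 144 = -15210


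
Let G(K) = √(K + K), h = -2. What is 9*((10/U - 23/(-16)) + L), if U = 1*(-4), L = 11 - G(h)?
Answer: 1431/16 - 18*I ≈ 89.438 - 18.0*I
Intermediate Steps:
G(K) = √2*√K (G(K) = √(2*K) = √2*√K)
L = 11 - 2*I (L = 11 - √2*√(-2) = 11 - √2*I*√2 = 11 - 2*I ≈ 11.0 - 2.0*I)
U = -4
9*((10/U - 23/(-16)) + L) = 9*((10/(-4) - 23/(-16)) + (11 - 2*I)) = 9*((10*(-¼) - 23*(-1/16)) + (11 - 2*I)) = 9*((-5/2 + 23/16) + (11 - 2*I)) = 9*(-17/16 + (11 - 2*I)) = 9*(159/16 - 2*I) = 1431/16 - 18*I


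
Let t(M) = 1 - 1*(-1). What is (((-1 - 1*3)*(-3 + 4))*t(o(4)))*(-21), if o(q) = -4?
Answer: 168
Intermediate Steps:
t(M) = 2 (t(M) = 1 + 1 = 2)
(((-1 - 1*3)*(-3 + 4))*t(o(4)))*(-21) = (((-1 - 1*3)*(-3 + 4))*2)*(-21) = (((-1 - 3)*1)*2)*(-21) = (-4*1*2)*(-21) = -4*2*(-21) = -8*(-21) = 168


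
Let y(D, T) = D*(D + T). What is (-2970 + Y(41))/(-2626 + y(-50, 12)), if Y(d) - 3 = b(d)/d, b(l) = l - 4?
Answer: 60805/14883 ≈ 4.0855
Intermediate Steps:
b(l) = -4 + l
Y(d) = 3 + (-4 + d)/d
(-2970 + Y(41))/(-2626 + y(-50, 12)) = (-2970 + (4 - 4/41))/(-2626 - 50*(-50 + 12)) = (-2970 + (4 - 4*1/41))/(-2626 - 50*(-38)) = (-2970 + (4 - 4/41))/(-2626 + 1900) = (-2970 + 160/41)/(-726) = -121610/41*(-1/726) = 60805/14883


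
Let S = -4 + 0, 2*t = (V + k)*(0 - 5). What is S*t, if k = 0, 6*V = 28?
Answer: 140/3 ≈ 46.667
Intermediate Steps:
V = 14/3 (V = (⅙)*28 = 14/3 ≈ 4.6667)
t = -35/3 (t = ((14/3 + 0)*(0 - 5))/2 = ((14/3)*(-5))/2 = (½)*(-70/3) = -35/3 ≈ -11.667)
S = -4
S*t = -4*(-35/3) = 140/3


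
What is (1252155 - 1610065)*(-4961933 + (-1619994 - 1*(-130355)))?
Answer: 2309082134520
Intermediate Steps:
(1252155 - 1610065)*(-4961933 + (-1619994 - 1*(-130355))) = -357910*(-4961933 + (-1619994 + 130355)) = -357910*(-4961933 - 1489639) = -357910*(-6451572) = 2309082134520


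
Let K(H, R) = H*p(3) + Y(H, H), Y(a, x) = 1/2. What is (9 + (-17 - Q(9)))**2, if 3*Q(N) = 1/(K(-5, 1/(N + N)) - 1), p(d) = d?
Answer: 550564/8649 ≈ 63.656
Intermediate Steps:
Y(a, x) = 1/2
K(H, R) = 1/2 + 3*H (K(H, R) = H*3 + 1/2 = 3*H + 1/2 = 1/2 + 3*H)
Q(N) = -2/93 (Q(N) = 1/(3*((1/2 + 3*(-5)) - 1)) = 1/(3*((1/2 - 15) - 1)) = 1/(3*(-29/2 - 1)) = 1/(3*(-31/2)) = (1/3)*(-2/31) = -2/93)
(9 + (-17 - Q(9)))**2 = (9 + (-17 - 1*(-2/93)))**2 = (9 + (-17 + 2/93))**2 = (9 - 1579/93)**2 = (-742/93)**2 = 550564/8649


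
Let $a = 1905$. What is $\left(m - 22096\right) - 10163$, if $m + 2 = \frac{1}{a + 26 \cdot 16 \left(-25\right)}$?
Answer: $- \frac{274057196}{8495} \approx -32261.0$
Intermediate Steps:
$m = - \frac{16991}{8495}$ ($m = -2 + \frac{1}{1905 + 26 \cdot 16 \left(-25\right)} = -2 + \frac{1}{1905 + 416 \left(-25\right)} = -2 + \frac{1}{1905 - 10400} = -2 + \frac{1}{-8495} = -2 - \frac{1}{8495} = - \frac{16991}{8495} \approx -2.0001$)
$\left(m - 22096\right) - 10163 = \left(- \frac{16991}{8495} - 22096\right) - 10163 = - \frac{187722511}{8495} - 10163 = - \frac{274057196}{8495}$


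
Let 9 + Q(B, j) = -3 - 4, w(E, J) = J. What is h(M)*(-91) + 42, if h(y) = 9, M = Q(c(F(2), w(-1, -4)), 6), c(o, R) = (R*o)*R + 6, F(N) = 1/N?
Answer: -777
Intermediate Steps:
c(o, R) = 6 + o*R² (c(o, R) = o*R² + 6 = 6 + o*R²)
Q(B, j) = -16 (Q(B, j) = -9 + (-3 - 4) = -9 - 7 = -16)
M = -16
h(M)*(-91) + 42 = 9*(-91) + 42 = -819 + 42 = -777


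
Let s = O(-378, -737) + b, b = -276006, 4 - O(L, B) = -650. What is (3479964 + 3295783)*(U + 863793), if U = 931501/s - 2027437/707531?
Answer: 9423496163969285442427/1610083272 ≈ 5.8528e+12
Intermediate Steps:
O(L, B) = 654 (O(L, B) = 4 - 1*(-650) = 4 + 650 = 654)
s = -275352 (s = 654 - 276006 = -275352)
U = -110665878805/17710915992 (U = 931501/(-275352) - 2027437/707531 = 931501*(-1/275352) - 2027437*1/707531 = -931501/275352 - 2027437/707531 = -110665878805/17710915992 ≈ -6.2485)
(3479964 + 3295783)*(U + 863793) = (3479964 + 3295783)*(-110665878805/17710915992 + 863793) = 6775747*(15298454591598851/17710915992) = 9423496163969285442427/1610083272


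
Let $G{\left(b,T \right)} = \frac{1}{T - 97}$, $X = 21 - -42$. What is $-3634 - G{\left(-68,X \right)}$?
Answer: $- \frac{123555}{34} \approx -3634.0$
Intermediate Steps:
$X = 63$ ($X = 21 + 42 = 63$)
$G{\left(b,T \right)} = \frac{1}{-97 + T}$
$-3634 - G{\left(-68,X \right)} = -3634 - \frac{1}{-97 + 63} = -3634 - \frac{1}{-34} = -3634 - - \frac{1}{34} = -3634 + \frac{1}{34} = - \frac{123555}{34}$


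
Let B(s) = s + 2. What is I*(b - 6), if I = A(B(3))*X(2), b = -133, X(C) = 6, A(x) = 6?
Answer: -5004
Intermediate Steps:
B(s) = 2 + s
I = 36 (I = 6*6 = 36)
I*(b - 6) = 36*(-133 - 6) = 36*(-139) = -5004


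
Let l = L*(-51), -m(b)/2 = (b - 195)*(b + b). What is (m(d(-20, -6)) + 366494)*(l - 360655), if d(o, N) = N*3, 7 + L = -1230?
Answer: -104493383744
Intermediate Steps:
L = -1237 (L = -7 - 1230 = -1237)
d(o, N) = 3*N
m(b) = -4*b*(-195 + b) (m(b) = -2*(b - 195)*(b + b) = -2*(-195 + b)*2*b = -4*b*(-195 + b))
l = 63087 (l = -1237*(-51) = 63087)
(m(d(-20, -6)) + 366494)*(l - 360655) = (4*(3*(-6))*(195 - 3*(-6)) + 366494)*(63087 - 360655) = (4*(-18)*(195 - 1*(-18)) + 366494)*(-297568) = (4*(-18)*(195 + 18) + 366494)*(-297568) = (4*(-18)*213 + 366494)*(-297568) = (-15336 + 366494)*(-297568) = 351158*(-297568) = -104493383744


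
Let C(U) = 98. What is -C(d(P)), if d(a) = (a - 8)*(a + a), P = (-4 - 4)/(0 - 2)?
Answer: -98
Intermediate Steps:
P = 4 (P = -8/(-2) = -8*(-½) = 4)
d(a) = 2*a*(-8 + a) (d(a) = (-8 + a)*(2*a) = 2*a*(-8 + a))
-C(d(P)) = -1*98 = -98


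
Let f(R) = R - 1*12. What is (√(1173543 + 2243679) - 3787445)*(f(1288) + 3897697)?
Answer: -14767145793985 + 3898973*√3417222 ≈ -1.4760e+13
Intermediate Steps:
f(R) = -12 + R (f(R) = R - 12 = -12 + R)
(√(1173543 + 2243679) - 3787445)*(f(1288) + 3897697) = (√(1173543 + 2243679) - 3787445)*((-12 + 1288) + 3897697) = (√3417222 - 3787445)*(1276 + 3897697) = (-3787445 + √3417222)*3898973 = -14767145793985 + 3898973*√3417222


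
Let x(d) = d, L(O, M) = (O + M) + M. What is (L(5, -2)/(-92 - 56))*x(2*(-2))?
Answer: 1/37 ≈ 0.027027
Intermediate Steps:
L(O, M) = O + 2*M (L(O, M) = (M + O) + M = O + 2*M)
(L(5, -2)/(-92 - 56))*x(2*(-2)) = ((5 + 2*(-2))/(-92 - 56))*(2*(-2)) = ((5 - 4)/(-148))*(-4) = (1*(-1/148))*(-4) = -1/148*(-4) = 1/37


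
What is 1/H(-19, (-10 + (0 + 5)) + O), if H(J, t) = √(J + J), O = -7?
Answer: -I*√38/38 ≈ -0.16222*I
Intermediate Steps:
H(J, t) = √2*√J (H(J, t) = √(2*J) = √2*√J)
1/H(-19, (-10 + (0 + 5)) + O) = 1/(√2*√(-19)) = 1/(√2*(I*√19)) = 1/(I*√38) = -I*√38/38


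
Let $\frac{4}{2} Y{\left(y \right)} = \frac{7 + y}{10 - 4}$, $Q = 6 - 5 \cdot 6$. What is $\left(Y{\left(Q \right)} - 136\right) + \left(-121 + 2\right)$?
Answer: $- \frac{3077}{12} \approx -256.42$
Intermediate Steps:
$Q = -24$ ($Q = 6 - 30 = -24$)
$Y{\left(y \right)} = \frac{7}{12} + \frac{y}{12}$ ($Y{\left(y \right)} = \frac{\left(7 + y\right) \frac{1}{10 - 4}}{2} = \frac{\left(7 + y\right) \frac{1}{6}}{2} = \frac{\frac{7}{6} + \frac{y}{6}}{2} = \frac{7}{12} + \frac{y}{12}$)
$\left(Y{\left(Q \right)} - 136\right) + \left(-121 + 2\right) = \left(\left(\frac{7}{12} + \frac{1}{12} \left(-24\right)\right) - 136\right) + \left(-121 + 2\right) = \left(\left(\frac{7}{12} - 2\right) - 136\right) - 119 = \left(- \frac{17}{12} - 136\right) - 119 = - \frac{1649}{12} - 119 = - \frac{3077}{12}$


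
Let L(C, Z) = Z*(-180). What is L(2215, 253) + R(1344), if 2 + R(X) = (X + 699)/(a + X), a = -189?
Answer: -17532989/385 ≈ -45540.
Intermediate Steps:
L(C, Z) = -180*Z
R(X) = -2 + (699 + X)/(-189 + X) (R(X) = -2 + (X + 699)/(-189 + X) = -2 + (699 + X)/(-189 + X))
L(2215, 253) + R(1344) = -180*253 + (1077 - 1*1344)/(-189 + 1344) = -45540 + (1077 - 1344)/1155 = -45540 + (1/1155)*(-267) = -45540 - 89/385 = -17532989/385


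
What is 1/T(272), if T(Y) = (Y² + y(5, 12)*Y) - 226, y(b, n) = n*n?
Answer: 1/112926 ≈ 8.8553e-6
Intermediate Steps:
y(b, n) = n²
T(Y) = -226 + Y² + 144*Y (T(Y) = (Y² + 12²*Y) - 226 = (Y² + 144*Y) - 226 = -226 + Y² + 144*Y)
1/T(272) = 1/(-226 + 272² + 144*272) = 1/(-226 + 73984 + 39168) = 1/112926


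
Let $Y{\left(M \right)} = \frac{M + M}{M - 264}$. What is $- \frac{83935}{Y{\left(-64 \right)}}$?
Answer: $- \frac{3441335}{16} \approx -2.1508 \cdot 10^{5}$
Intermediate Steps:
$Y{\left(M \right)} = \frac{2 M}{-264 + M}$
$- \frac{83935}{Y{\left(-64 \right)}} = - \frac{83935}{2 \left(-64\right) \frac{1}{-264 - 64}} = - \frac{83935}{2 \left(-64\right) \frac{1}{-328}} = - \frac{83935}{2 \left(-64\right) \left(- \frac{1}{328}\right)} = - \frac{83935}{\frac{16}{41}} = \left(-83935\right) \frac{41}{16} = - \frac{3441335}{16}$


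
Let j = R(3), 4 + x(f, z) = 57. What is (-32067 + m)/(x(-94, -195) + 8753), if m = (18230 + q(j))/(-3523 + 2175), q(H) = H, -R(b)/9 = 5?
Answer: -43244501/11870488 ≈ -3.6430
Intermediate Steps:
R(b) = -45 (R(b) = -9*5 = -45)
x(f, z) = 53 (x(f, z) = -4 + 57 = 53)
j = -45
m = -18185/1348 (m = (18230 - 45)/(-3523 + 2175) = 18185/(-1348) = 18185*(-1/1348) = -18185/1348 ≈ -13.490)
(-32067 + m)/(x(-94, -195) + 8753) = (-32067 - 18185/1348)/(53 + 8753) = -43244501/1348/8806 = -43244501/1348*1/8806 = -43244501/11870488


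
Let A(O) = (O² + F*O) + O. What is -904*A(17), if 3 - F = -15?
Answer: -553248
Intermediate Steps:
F = 18 (F = 3 - 1*(-15) = 3 + 15 = 18)
A(O) = O² + 19*O (A(O) = (O² + 18*O) + O = O² + 19*O)
-904*A(17) = -15368*(19 + 17) = -15368*36 = -904*612 = -553248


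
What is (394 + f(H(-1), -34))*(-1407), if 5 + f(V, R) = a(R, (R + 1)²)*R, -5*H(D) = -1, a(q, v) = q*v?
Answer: -1771797111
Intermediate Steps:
H(D) = ⅕ (H(D) = -⅕*(-1) = ⅕)
f(V, R) = -5 + R²*(1 + R)² (f(V, R) = -5 + (R*(R + 1)²)*R = -5 + (R*(1 + R)²)*R = -5 + R²*(1 + R)²)
(394 + f(H(-1), -34))*(-1407) = (394 + (-5 + (-34)²*(1 - 34)²))*(-1407) = (394 + (-5 + 1156*(-33)²))*(-1407) = (394 + (-5 + 1156*1089))*(-1407) = (394 + (-5 + 1258884))*(-1407) = (394 + 1258879)*(-1407) = 1259273*(-1407) = -1771797111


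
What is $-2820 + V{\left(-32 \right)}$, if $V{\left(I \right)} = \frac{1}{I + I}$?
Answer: $- \frac{180481}{64} \approx -2820.0$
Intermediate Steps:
$V{\left(I \right)} = \frac{1}{2 I}$
$-2820 + V{\left(-32 \right)} = -2820 + \frac{1}{2 \left(-32\right)} = -2820 + \frac{1}{2} \left(- \frac{1}{32}\right) = -2820 - \frac{1}{64} = - \frac{180481}{64}$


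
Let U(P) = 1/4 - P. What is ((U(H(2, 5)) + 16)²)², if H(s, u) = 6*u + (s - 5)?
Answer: 3418801/256 ≈ 13355.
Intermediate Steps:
H(s, u) = -5 + s + 6*u (H(s, u) = 6*u + (-5 + s) = -5 + s + 6*u)
U(P) = ¼ - P
((U(H(2, 5)) + 16)²)² = (((¼ - (-5 + 2 + 6*5)) + 16)²)² = (((¼ - (-5 + 2 + 30)) + 16)²)² = (((¼ - 1*27) + 16)²)² = (((¼ - 27) + 16)²)² = ((-107/4 + 16)²)² = ((-43/4)²)² = (1849/16)² = 3418801/256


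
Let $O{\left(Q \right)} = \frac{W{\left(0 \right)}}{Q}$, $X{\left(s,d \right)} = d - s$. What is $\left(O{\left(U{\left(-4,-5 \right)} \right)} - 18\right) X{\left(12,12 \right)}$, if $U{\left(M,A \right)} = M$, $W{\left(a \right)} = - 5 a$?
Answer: $0$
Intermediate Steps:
$O{\left(Q \right)} = 0$ ($O{\left(Q \right)} = \frac{\left(-5\right) 0}{Q} = \frac{0}{Q} = 0$)
$\left(O{\left(U{\left(-4,-5 \right)} \right)} - 18\right) X{\left(12,12 \right)} = \left(0 - 18\right) \left(12 - 12\right) = - 18 \left(12 - 12\right) = \left(-18\right) 0 = 0$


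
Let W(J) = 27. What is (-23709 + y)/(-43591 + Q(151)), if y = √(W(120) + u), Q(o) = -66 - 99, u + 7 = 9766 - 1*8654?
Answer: 23709/43756 - √283/21878 ≈ 0.54108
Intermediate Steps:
u = 1105 (u = -7 + (9766 - 1*8654) = -7 + (9766 - 8654) = -7 + 1112 = 1105)
Q(o) = -165
y = 2*√283 (y = √(27 + 1105) = √1132 = 2*√283 ≈ 33.645)
(-23709 + y)/(-43591 + Q(151)) = (-23709 + 2*√283)/(-43591 - 165) = (-23709 + 2*√283)/(-43756) = (-23709 + 2*√283)*(-1/43756) = 23709/43756 - √283/21878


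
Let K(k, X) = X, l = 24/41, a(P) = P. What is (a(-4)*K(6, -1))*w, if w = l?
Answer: 96/41 ≈ 2.3415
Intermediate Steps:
l = 24/41 (l = 24*(1/41) = 24/41 ≈ 0.58537)
w = 24/41 ≈ 0.58537
(a(-4)*K(6, -1))*w = -4*(-1)*(24/41) = 4*(24/41) = 96/41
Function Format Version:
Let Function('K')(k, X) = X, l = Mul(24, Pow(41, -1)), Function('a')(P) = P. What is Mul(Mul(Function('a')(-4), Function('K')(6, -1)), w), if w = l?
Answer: Rational(96, 41) ≈ 2.3415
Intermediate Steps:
l = Rational(24, 41) (l = Mul(24, Rational(1, 41)) = Rational(24, 41) ≈ 0.58537)
w = Rational(24, 41) ≈ 0.58537
Mul(Mul(Function('a')(-4), Function('K')(6, -1)), w) = Mul(Mul(-4, -1), Rational(24, 41)) = Mul(4, Rational(24, 41)) = Rational(96, 41)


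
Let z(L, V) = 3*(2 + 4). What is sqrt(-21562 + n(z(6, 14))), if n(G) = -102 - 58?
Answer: I*sqrt(21722) ≈ 147.38*I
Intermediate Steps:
z(L, V) = 18 (z(L, V) = 3*6 = 18)
n(G) = -160
sqrt(-21562 + n(z(6, 14))) = sqrt(-21562 - 160) = sqrt(-21722) = I*sqrt(21722)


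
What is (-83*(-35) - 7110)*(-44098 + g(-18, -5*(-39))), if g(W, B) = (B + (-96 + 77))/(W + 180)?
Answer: 15019629250/81 ≈ 1.8543e+8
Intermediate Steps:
g(W, B) = (-19 + B)/(180 + W) (g(W, B) = (B - 19)/(180 + W) = (-19 + B)/(180 + W))
(-83*(-35) - 7110)*(-44098 + g(-18, -5*(-39))) = (-83*(-35) - 7110)*(-44098 + (-19 - 5*(-39))/(180 - 18)) = (2905 - 7110)*(-44098 + (-19 + 195)/162) = -4205*(-44098 + (1/162)*176) = -4205*(-44098 + 88/81) = -4205*(-3571850/81) = 15019629250/81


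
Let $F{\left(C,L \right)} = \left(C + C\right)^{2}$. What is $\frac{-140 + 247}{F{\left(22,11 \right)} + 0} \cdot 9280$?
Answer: $\frac{62060}{121} \approx 512.89$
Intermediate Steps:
$F{\left(C,L \right)} = 4 C^{2}$ ($F{\left(C,L \right)} = \left(2 C\right)^{2} = 4 C^{2}$)
$\frac{-140 + 247}{F{\left(22,11 \right)} + 0} \cdot 9280 = \frac{-140 + 247}{4 \cdot 22^{2} + 0} \cdot 9280 = \frac{107}{4 \cdot 484 + 0} \cdot 9280 = \frac{107}{1936 + 0} \cdot 9280 = \frac{107}{1936} \cdot 9280 = \frac{62060}{121}$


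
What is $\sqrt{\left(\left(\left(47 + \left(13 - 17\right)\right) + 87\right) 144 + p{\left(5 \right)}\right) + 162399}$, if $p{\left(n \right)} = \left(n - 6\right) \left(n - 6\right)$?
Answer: $8 \sqrt{2830} \approx 425.58$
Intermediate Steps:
$p{\left(n \right)} = \left(-6 + n\right)^{2}$ ($p{\left(n \right)} = \left(-6 + n\right) \left(-6 + n\right) = \left(-6 + n\right)^{2}$)
$\sqrt{\left(\left(\left(47 + \left(13 - 17\right)\right) + 87\right) 144 + p{\left(5 \right)}\right) + 162399} = \sqrt{\left(\left(\left(47 + \left(13 - 17\right)\right) + 87\right) 144 + \left(-6 + 5\right)^{2}\right) + 162399} = \sqrt{\left(\left(\left(47 + \left(13 - 17\right)\right) + 87\right) 144 + \left(-1\right)^{2}\right) + 162399} = \sqrt{\left(\left(\left(47 - 4\right) + 87\right) 144 + 1\right) + 162399} = \sqrt{\left(\left(43 + 87\right) 144 + 1\right) + 162399} = \sqrt{\left(130 \cdot 144 + 1\right) + 162399} = \sqrt{\left(18720 + 1\right) + 162399} = \sqrt{18721 + 162399} = \sqrt{181120} = 8 \sqrt{2830}$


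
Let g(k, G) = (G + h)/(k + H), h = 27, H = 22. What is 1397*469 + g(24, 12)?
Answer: 30138917/46 ≈ 6.5519e+5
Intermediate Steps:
g(k, G) = (27 + G)/(22 + k) (g(k, G) = (G + 27)/(k + 22) = (27 + G)/(22 + k))
1397*469 + g(24, 12) = 1397*469 + (27 + 12)/(22 + 24) = 655193 + 39/46 = 30138917/46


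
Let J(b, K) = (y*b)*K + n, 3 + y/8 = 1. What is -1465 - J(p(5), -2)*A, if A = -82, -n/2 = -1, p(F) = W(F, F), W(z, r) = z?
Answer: 11819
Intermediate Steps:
p(F) = F
n = 2 (n = -2*(-1) = 2)
y = -16 (y = -24 + 8*1 = -24 + 8 = -16)
J(b, K) = 2 - 16*K*b (J(b, K) = (-16*b)*K + 2 = -16*K*b + 2 = 2 - 16*K*b)
-1465 - J(p(5), -2)*A = -1465 - (2 - 16*(-2)*5)*(-82) = -1465 - (2 + 160)*(-82) = -1465 - 162*(-82) = -1465 - 1*(-13284) = -1465 + 13284 = 11819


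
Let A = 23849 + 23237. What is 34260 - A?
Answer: -12826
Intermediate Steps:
A = 47086
34260 - A = 34260 - 1*47086 = 34260 - 47086 = -12826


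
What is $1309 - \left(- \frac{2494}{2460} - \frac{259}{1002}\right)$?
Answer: $\frac{134571517}{102705} \approx 1310.3$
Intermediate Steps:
$1309 - \left(- \frac{2494}{2460} - \frac{259}{1002}\right) = 1309 - \left(\left(-2494\right) \frac{1}{2460} - \frac{259}{1002}\right) = 1309 - \left(- \frac{1247}{1230} - \frac{259}{1002}\right) = 1309 - - \frac{130672}{102705} = 1309 + \frac{130672}{102705} = \frac{134571517}{102705}$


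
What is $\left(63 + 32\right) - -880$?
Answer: $975$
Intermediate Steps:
$\left(63 + 32\right) - -880 = 95 + 880 = 975$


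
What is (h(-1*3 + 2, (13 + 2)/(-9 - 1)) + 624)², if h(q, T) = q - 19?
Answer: 364816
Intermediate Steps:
h(q, T) = -19 + q
(h(-1*3 + 2, (13 + 2)/(-9 - 1)) + 624)² = ((-19 + (-1*3 + 2)) + 624)² = ((-19 + (-3 + 2)) + 624)² = ((-19 - 1) + 624)² = (-20 + 624)² = 604² = 364816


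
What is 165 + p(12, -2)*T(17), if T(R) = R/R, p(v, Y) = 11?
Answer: 176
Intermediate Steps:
T(R) = 1
165 + p(12, -2)*T(17) = 165 + 11*1 = 165 + 11 = 176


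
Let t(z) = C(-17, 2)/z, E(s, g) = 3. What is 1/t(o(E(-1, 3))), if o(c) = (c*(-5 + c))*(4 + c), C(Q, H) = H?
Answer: -21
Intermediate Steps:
o(c) = c*(-5 + c)*(4 + c)
t(z) = 2/z
1/t(o(E(-1, 3))) = 1/(2/((3*(-20 + 3² - 1*3)))) = 1/(2/((3*(-20 + 9 - 3)))) = 1/(2/((3*(-14)))) = 1/(2/(-42)) = 1/(2*(-1/42)) = 1/(-1/21) = -21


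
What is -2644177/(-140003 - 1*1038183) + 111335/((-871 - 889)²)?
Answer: 832177601351/364954895360 ≈ 2.2802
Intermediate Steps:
-2644177/(-140003 - 1*1038183) + 111335/((-871 - 889)²) = -2644177/(-140003 - 1038183) + 111335/((-1760)²) = -2644177/(-1178186) + 111335/3097600 = -2644177*(-1/1178186) + 111335*(1/3097600) = 2644177/1178186 + 22267/619520 = 832177601351/364954895360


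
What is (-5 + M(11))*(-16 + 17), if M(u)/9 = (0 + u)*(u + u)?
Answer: 2173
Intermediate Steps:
M(u) = 18*u² (M(u) = 9*((0 + u)*(u + u)) = 9*(u*(2*u)) = 9*(2*u²) = 18*u²)
(-5 + M(11))*(-16 + 17) = (-5 + 18*11²)*(-16 + 17) = (-5 + 18*121)*1 = (-5 + 2178)*1 = 2173*1 = 2173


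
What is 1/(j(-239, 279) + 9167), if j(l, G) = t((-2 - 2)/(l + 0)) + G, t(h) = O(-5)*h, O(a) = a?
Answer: 239/2257574 ≈ 0.00010587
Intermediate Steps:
t(h) = -5*h
j(l, G) = G + 20/l (j(l, G) = -5*(-2 - 2)/(l + 0) + G = -(-20)/l + G = 20/l + G = G + 20/l)
1/(j(-239, 279) + 9167) = 1/((279 + 20/(-239)) + 9167) = 1/((279 + 20*(-1/239)) + 9167) = 1/((279 - 20/239) + 9167) = 1/(66661/239 + 9167) = 1/(2257574/239) = 239/2257574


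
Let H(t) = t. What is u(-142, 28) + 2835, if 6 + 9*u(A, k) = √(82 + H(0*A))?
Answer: 8503/3 + √82/9 ≈ 2835.3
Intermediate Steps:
u(A, k) = -⅔ + √82/9 (u(A, k) = -⅔ + √(82 + 0*A)/9 = -⅔ + √(82 + 0)/9 = -⅔ + √82/9)
u(-142, 28) + 2835 = (-⅔ + √82/9) + 2835 = 8503/3 + √82/9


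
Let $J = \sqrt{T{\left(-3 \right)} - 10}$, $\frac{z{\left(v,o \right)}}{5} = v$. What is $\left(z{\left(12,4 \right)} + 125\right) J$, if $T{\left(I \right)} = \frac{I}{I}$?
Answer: $555 i \approx 555.0 i$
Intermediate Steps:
$T{\left(I \right)} = 1$
$z{\left(v,o \right)} = 5 v$
$J = 3 i$ ($J = \sqrt{1 - 10} = \sqrt{-9} = 3 i \approx 3.0 i$)
$\left(z{\left(12,4 \right)} + 125\right) J = \left(5 \cdot 12 + 125\right) 3 i = \left(60 + 125\right) 3 i = 185 \cdot 3 i = 555 i$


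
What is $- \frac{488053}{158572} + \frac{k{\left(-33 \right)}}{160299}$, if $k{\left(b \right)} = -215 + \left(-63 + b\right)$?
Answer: $- \frac{78283723739}{25418933028} \approx -3.0797$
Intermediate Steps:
$k{\left(b \right)} = -278 + b$
$- \frac{488053}{158572} + \frac{k{\left(-33 \right)}}{160299} = - \frac{488053}{158572} + \frac{-278 - 33}{160299} = \left(-488053\right) \frac{1}{158572} - \frac{311}{160299} = - \frac{488053}{158572} - \frac{311}{160299} = - \frac{78283723739}{25418933028}$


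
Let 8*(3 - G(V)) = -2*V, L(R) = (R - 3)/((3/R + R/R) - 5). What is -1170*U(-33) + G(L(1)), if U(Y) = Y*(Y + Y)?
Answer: -5096513/2 ≈ -2.5483e+6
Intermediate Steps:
L(R) = (-3 + R)/(-4 + 3/R) (L(R) = (-3 + R)/((3/R + 1) - 5) = (-3 + R)/((1 + 3/R) - 5) = (-3 + R)/(-4 + 3/R))
U(Y) = 2*Y² (U(Y) = Y*(2*Y) = 2*Y²)
G(V) = 3 + V/4 (G(V) = 3 - (-1)*V/4 = 3 + V/4)
-1170*U(-33) + G(L(1)) = -2340*(-33)² + (3 + (1*(3 - 1*1)/(-3 + 4*1))/4) = -2340*1089 + (3 + (1*(3 - 1)/(-3 + 4))/4) = -1170*2178 + (3 + (1*2/1)/4) = -2548260 + (3 + (1*1*2)/4) = -2548260 + (3 + (¼)*2) = -2548260 + (3 + ½) = -2548260 + 7/2 = -5096513/2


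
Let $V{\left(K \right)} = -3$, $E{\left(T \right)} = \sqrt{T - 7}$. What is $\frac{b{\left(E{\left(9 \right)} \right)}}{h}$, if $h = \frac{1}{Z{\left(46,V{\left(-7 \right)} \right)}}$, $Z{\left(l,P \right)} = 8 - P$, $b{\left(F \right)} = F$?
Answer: $11 \sqrt{2} \approx 15.556$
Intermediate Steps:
$E{\left(T \right)} = \sqrt{-7 + T}$
$h = \frac{1}{11}$ ($h = \frac{1}{8 - -3} = \frac{1}{8 + 3} = \frac{1}{11} \approx 0.090909$)
$\frac{b{\left(E{\left(9 \right)} \right)}}{h} = \sqrt{-7 + 9} \frac{1}{\frac{1}{11}} = \sqrt{2} \cdot 11 = 11 \sqrt{2}$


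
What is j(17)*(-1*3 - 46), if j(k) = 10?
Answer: -490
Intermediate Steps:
j(17)*(-1*3 - 46) = 10*(-1*3 - 46) = 10*(-3 - 46) = 10*(-49) = -490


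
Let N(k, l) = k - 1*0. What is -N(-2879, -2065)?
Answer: 2879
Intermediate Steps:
N(k, l) = k (N(k, l) = k + 0 = k)
-N(-2879, -2065) = -1*(-2879) = 2879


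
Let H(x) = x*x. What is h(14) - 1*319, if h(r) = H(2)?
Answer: -315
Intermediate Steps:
H(x) = x**2
h(r) = 4 (h(r) = 2**2 = 4)
h(14) - 1*319 = 4 - 1*319 = 4 - 319 = -315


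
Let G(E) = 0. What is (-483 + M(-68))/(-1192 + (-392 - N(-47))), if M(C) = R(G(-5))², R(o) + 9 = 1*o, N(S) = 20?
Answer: 201/802 ≈ 0.25062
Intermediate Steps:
R(o) = -9 + o (R(o) = -9 + 1*o = -9 + o)
M(C) = 81 (M(C) = (-9 + 0)² = (-9)² = 81)
(-483 + M(-68))/(-1192 + (-392 - N(-47))) = (-483 + 81)/(-1192 + (-392 - 1*20)) = -402/(-1192 + (-392 - 20)) = -402/(-1192 - 412) = -402/(-1604) = -402*(-1/1604) = 201/802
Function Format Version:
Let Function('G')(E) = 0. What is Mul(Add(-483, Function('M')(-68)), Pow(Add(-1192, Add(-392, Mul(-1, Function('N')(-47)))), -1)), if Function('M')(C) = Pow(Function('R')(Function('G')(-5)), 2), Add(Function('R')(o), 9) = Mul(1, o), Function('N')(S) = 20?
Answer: Rational(201, 802) ≈ 0.25062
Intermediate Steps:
Function('R')(o) = Add(-9, o) (Function('R')(o) = Add(-9, Mul(1, o)) = Add(-9, o))
Function('M')(C) = 81 (Function('M')(C) = Pow(Add(-9, 0), 2) = Pow(-9, 2) = 81)
Mul(Add(-483, Function('M')(-68)), Pow(Add(-1192, Add(-392, Mul(-1, Function('N')(-47)))), -1)) = Mul(Add(-483, 81), Pow(Add(-1192, Add(-392, Mul(-1, 20))), -1)) = Mul(-402, Pow(Add(-1192, Add(-392, -20)), -1)) = Mul(-402, Pow(Add(-1192, -412), -1)) = Mul(-402, Pow(-1604, -1)) = Mul(-402, Rational(-1, 1604)) = Rational(201, 802)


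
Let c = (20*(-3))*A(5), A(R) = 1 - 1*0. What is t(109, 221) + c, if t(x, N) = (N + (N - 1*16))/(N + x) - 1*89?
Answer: -8124/55 ≈ -147.71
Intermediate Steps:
A(R) = 1 (A(R) = 1 + 0 = 1)
t(x, N) = -89 + (-16 + 2*N)/(N + x) (t(x, N) = (N + (N - 16))/(N + x) - 89 = (N + (-16 + N))/(N + x) - 89 = (-16 + 2*N)/(N + x) - 89 = -89 + (-16 + 2*N)/(N + x))
c = -60 (c = (20*(-3))*1 = -60*1 = -60)
t(109, 221) + c = (-16 - 89*109 - 87*221)/(221 + 109) - 60 = (-16 - 9701 - 19227)/330 - 60 = (1/330)*(-28944) - 60 = -4824/55 - 60 = -8124/55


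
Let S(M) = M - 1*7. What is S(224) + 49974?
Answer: 50191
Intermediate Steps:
S(M) = -7 + M (S(M) = M - 7 = -7 + M)
S(224) + 49974 = (-7 + 224) + 49974 = 217 + 49974 = 50191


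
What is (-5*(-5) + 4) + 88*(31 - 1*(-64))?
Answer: 8389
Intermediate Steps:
(-5*(-5) + 4) + 88*(31 - 1*(-64)) = (25 + 4) + 88*(31 + 64) = 29 + 88*95 = 29 + 8360 = 8389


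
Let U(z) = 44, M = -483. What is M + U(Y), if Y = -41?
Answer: -439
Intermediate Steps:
M + U(Y) = -483 + 44 = -439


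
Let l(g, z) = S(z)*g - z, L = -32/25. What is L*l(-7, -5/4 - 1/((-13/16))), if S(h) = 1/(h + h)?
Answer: -15144/65 ≈ -232.98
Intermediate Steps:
S(h) = 1/(2*h)
L = -32/25 (L = -32*1/25 = -32/25 ≈ -1.2800)
l(g, z) = -z + g/(2*z) (l(g, z) = (1/(2*z))*g - z = g/(2*z) - z = -z + g/(2*z))
L*l(-7, -5/4 - 1/((-13/16))) = -32*(-(-5/4 - 1/((-13/16))) + (½)*(-7)/(-5/4 - 1/((-13/16))))/25 = -32*(-(-5*¼ - 1/((-13*1/16))) + (½)*(-7)/(-5*¼ - 1/((-13*1/16))))/25 = -32*(-(-5/4 - 1/(-13/16)) + (½)*(-7)/(-5/4 - 1/(-13/16)))/25 = -32*(-(-5/4 - 1*(-16/13)) + (½)*(-7)/(-5/4 - 1*(-16/13)))/25 = -32*(-(-5/4 + 16/13) + (½)*(-7)/(-5/4 + 16/13))/25 = -32*(-1*(-1/52) + (½)*(-7)/(-1/52))/25 = -32*(1/52 + (½)*(-7)*(-52))/25 = -32*(1/52 + 182)/25 = -32/25*9465/52 = -15144/65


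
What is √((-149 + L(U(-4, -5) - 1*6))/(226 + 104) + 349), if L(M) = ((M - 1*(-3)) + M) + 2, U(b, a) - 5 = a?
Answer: √1054295/55 ≈ 18.669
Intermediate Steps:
U(b, a) = 5 + a
L(M) = 5 + 2*M (L(M) = ((M + 3) + M) + 2 = ((3 + M) + M) + 2 = (3 + 2*M) + 2 = 5 + 2*M)
√((-149 + L(U(-4, -5) - 1*6))/(226 + 104) + 349) = √((-149 + (5 + 2*((5 - 5) - 1*6)))/(226 + 104) + 349) = √((-149 + (5 + 2*(0 - 6)))/330 + 349) = √((-149 + (5 + 2*(-6)))*(1/330) + 349) = √((-149 + (5 - 12))*(1/330) + 349) = √((-149 - 7)*(1/330) + 349) = √(-156*1/330 + 349) = √(-26/55 + 349) = √(19169/55) = √1054295/55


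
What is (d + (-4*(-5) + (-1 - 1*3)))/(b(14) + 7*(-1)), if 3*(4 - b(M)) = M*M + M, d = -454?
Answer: 6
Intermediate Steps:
b(M) = 4 - M/3 - M**2/3 (b(M) = 4 - (M*M + M)/3 = 4 - (M**2 + M)/3 = 4 - (M + M**2)/3 = 4 + (-M/3 - M**2/3) = 4 - M/3 - M**2/3)
(d + (-4*(-5) + (-1 - 1*3)))/(b(14) + 7*(-1)) = (-454 + (-4*(-5) + (-1 - 1*3)))/((4 - 1/3*14 - 1/3*14**2) + 7*(-1)) = (-454 + (20 + (-1 - 3)))/((4 - 14/3 - 1/3*196) - 7) = (-454 + (20 - 4))/((4 - 14/3 - 196/3) - 7) = (-454 + 16)/(-66 - 7) = -438/(-73) = -438*(-1/73) = 6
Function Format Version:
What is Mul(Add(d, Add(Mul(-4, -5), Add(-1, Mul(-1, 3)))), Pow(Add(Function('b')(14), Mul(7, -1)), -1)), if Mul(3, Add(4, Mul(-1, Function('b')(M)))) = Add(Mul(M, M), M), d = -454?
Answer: 6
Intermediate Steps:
Function('b')(M) = Add(4, Mul(Rational(-1, 3), M), Mul(Rational(-1, 3), Pow(M, 2))) (Function('b')(M) = Add(4, Mul(Rational(-1, 3), Add(Mul(M, M), M))) = Add(4, Mul(Rational(-1, 3), Add(Pow(M, 2), M))) = Add(4, Mul(Rational(-1, 3), Add(M, Pow(M, 2)))) = Add(4, Add(Mul(Rational(-1, 3), M), Mul(Rational(-1, 3), Pow(M, 2)))) = Add(4, Mul(Rational(-1, 3), M), Mul(Rational(-1, 3), Pow(M, 2))))
Mul(Add(d, Add(Mul(-4, -5), Add(-1, Mul(-1, 3)))), Pow(Add(Function('b')(14), Mul(7, -1)), -1)) = Mul(Add(-454, Add(Mul(-4, -5), Add(-1, Mul(-1, 3)))), Pow(Add(Add(4, Mul(Rational(-1, 3), 14), Mul(Rational(-1, 3), Pow(14, 2))), Mul(7, -1)), -1)) = Mul(Add(-454, Add(20, Add(-1, -3))), Pow(Add(Add(4, Rational(-14, 3), Mul(Rational(-1, 3), 196)), -7), -1)) = Mul(Add(-454, Add(20, -4)), Pow(Add(Add(4, Rational(-14, 3), Rational(-196, 3)), -7), -1)) = Mul(Add(-454, 16), Pow(Add(-66, -7), -1)) = Mul(-438, Pow(-73, -1)) = Mul(-438, Rational(-1, 73)) = 6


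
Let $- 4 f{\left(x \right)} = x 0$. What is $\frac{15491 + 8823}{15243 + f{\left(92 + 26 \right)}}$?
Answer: $\frac{24314}{15243} \approx 1.5951$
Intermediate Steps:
$f{\left(x \right)} = 0$ ($f{\left(x \right)} = - \frac{x 0}{4} = \left(- \frac{1}{4}\right) 0 = 0$)
$\frac{15491 + 8823}{15243 + f{\left(92 + 26 \right)}} = \frac{15491 + 8823}{15243 + 0} = \frac{24314}{15243}$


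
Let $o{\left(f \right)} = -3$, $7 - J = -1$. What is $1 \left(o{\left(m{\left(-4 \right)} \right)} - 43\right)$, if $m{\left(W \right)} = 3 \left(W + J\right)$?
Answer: $-46$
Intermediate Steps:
$J = 8$ ($J = 7 - -1 = 7 + 1 = 8$)
$m{\left(W \right)} = 24 + 3 W$ ($m{\left(W \right)} = 3 \left(W + 8\right) = 3 \left(8 + W\right) = 24 + 3 W$)
$1 \left(o{\left(m{\left(-4 \right)} \right)} - 43\right) = 1 \left(-3 - 43\right) = 1 \left(-46\right) = -46$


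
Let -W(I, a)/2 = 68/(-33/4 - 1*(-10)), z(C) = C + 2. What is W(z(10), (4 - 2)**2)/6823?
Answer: -544/47761 ≈ -0.011390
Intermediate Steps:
z(C) = 2 + C
W(I, a) = -544/7 (W(I, a) = -136/(-33/4 - 1*(-10)) = -136/(-33*1/4 + 10) = -136/(-33/4 + 10) = -136/7/4 = -136*4/7 = -2*272/7 = -544/7)
W(z(10), (4 - 2)**2)/6823 = -544/7/6823 = -544/7*1/6823 = -544/47761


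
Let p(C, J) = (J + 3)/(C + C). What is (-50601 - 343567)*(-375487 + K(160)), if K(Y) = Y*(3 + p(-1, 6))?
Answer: 148099560136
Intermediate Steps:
p(C, J) = (3 + J)/(2*C) (p(C, J) = (3 + J)/((2*C)) = (3 + J)*(1/(2*C)) = (3 + J)/(2*C))
K(Y) = -3*Y/2 (K(Y) = Y*(3 + (1/2)*(3 + 6)/(-1)) = Y*(3 + (1/2)*(-1)*9) = Y*(3 - 9/2) = Y*(-3/2) = -3*Y/2)
(-50601 - 343567)*(-375487 + K(160)) = (-50601 - 343567)*(-375487 - 3/2*160) = -394168*(-375487 - 240) = -394168*(-375727) = 148099560136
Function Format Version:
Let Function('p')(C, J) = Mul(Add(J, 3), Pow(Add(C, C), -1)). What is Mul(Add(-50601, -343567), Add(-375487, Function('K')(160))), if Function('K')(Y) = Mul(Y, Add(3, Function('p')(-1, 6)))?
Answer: 148099560136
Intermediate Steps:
Function('p')(C, J) = Mul(Rational(1, 2), Pow(C, -1), Add(3, J)) (Function('p')(C, J) = Mul(Add(3, J), Pow(Mul(2, C), -1)) = Mul(Add(3, J), Mul(Rational(1, 2), Pow(C, -1))) = Mul(Rational(1, 2), Pow(C, -1), Add(3, J)))
Function('K')(Y) = Mul(Rational(-3, 2), Y) (Function('K')(Y) = Mul(Y, Add(3, Mul(Rational(1, 2), Pow(-1, -1), Add(3, 6)))) = Mul(Y, Add(3, Mul(Rational(1, 2), -1, 9))) = Mul(Y, Add(3, Rational(-9, 2))) = Mul(Y, Rational(-3, 2)) = Mul(Rational(-3, 2), Y))
Mul(Add(-50601, -343567), Add(-375487, Function('K')(160))) = Mul(Add(-50601, -343567), Add(-375487, Mul(Rational(-3, 2), 160))) = Mul(-394168, Add(-375487, -240)) = Mul(-394168, -375727) = 148099560136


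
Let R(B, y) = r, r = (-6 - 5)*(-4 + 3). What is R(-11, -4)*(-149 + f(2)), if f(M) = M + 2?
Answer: -1595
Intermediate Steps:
r = 11 (r = -11*(-1) = 11)
R(B, y) = 11
f(M) = 2 + M
R(-11, -4)*(-149 + f(2)) = 11*(-149 + (2 + 2)) = 11*(-149 + 4) = 11*(-145) = -1595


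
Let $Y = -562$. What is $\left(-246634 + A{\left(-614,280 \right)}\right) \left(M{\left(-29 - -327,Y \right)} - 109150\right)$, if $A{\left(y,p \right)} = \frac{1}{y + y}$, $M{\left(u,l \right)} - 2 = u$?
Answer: $\frac{16483512147025}{614} \approx 2.6846 \cdot 10^{10}$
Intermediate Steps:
$M{\left(u,l \right)} = 2 + u$
$A{\left(y,p \right)} = \frac{1}{2 y}$
$\left(-246634 + A{\left(-614,280 \right)}\right) \left(M{\left(-29 - -327,Y \right)} - 109150\right) = \left(-246634 + \frac{1}{2 \left(-614\right)}\right) \left(\left(2 - -298\right) - 109150\right) = \left(-246634 + \frac{1}{2} \left(- \frac{1}{614}\right)\right) \left(\left(2 + \left(-29 + 327\right)\right) - 109150\right) = \left(-246634 - \frac{1}{1228}\right) \left(\left(2 + 298\right) - 109150\right) = - \frac{302866553 \left(300 - 109150\right)}{1228} = \left(- \frac{302866553}{1228}\right) \left(-108850\right) = \frac{16483512147025}{614}$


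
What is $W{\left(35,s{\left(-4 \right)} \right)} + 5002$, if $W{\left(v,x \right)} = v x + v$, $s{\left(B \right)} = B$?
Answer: $4897$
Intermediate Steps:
$W{\left(v,x \right)} = v + v x$
$W{\left(35,s{\left(-4 \right)} \right)} + 5002 = 35 \left(1 - 4\right) + 5002 = 35 \left(-3\right) + 5002 = -105 + 5002 = 4897$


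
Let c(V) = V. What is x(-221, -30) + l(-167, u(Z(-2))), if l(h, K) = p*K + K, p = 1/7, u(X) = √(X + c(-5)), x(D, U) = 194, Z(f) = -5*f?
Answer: 194 + 8*√5/7 ≈ 196.56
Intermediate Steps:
u(X) = √(-5 + X) (u(X) = √(X - 5) = √(-5 + X))
p = ⅐ ≈ 0.14286
l(h, K) = 8*K/7 (l(h, K) = K/7 + K = 8*K/7)
x(-221, -30) + l(-167, u(Z(-2))) = 194 + 8*√(-5 - 5*(-2))/7 = 194 + 8*√(-5 + 10)/7 = 194 + 8*√5/7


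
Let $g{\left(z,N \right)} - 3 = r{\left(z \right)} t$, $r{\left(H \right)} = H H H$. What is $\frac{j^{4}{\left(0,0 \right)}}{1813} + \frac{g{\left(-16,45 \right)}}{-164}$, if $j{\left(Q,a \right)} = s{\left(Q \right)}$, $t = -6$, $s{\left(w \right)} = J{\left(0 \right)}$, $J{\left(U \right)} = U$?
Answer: $- \frac{24579}{164} \approx -149.87$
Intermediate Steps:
$s{\left(w \right)} = 0$
$j{\left(Q,a \right)} = 0$
$r{\left(H \right)} = H^{3}$ ($r{\left(H \right)} = H^{2} H = H^{3}$)
$g{\left(z,N \right)} = 3 - 6 z^{3}$ ($g{\left(z,N \right)} = 3 + z^{3} \left(-6\right) = 3 - 6 z^{3}$)
$\frac{j^{4}{\left(0,0 \right)}}{1813} + \frac{g{\left(-16,45 \right)}}{-164} = \frac{0^{4}}{1813} + \frac{3 - 6 \left(-16\right)^{3}}{-164} = 0 \cdot \frac{1}{1813} + \left(3 - -24576\right) \left(- \frac{1}{164}\right) = 0 + \left(3 + 24576\right) \left(- \frac{1}{164}\right) = 0 + 24579 \left(- \frac{1}{164}\right) = 0 - \frac{24579}{164} = - \frac{24579}{164}$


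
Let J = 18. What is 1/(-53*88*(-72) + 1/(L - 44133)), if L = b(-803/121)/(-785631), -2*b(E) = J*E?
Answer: 127131594270/42691806405739513 ≈ 2.9779e-6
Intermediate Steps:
b(E) = -9*E
L = -219/2880647 (L = -(-7227)/121/(-785631) = -(-7227)/121*(-1/785631) = -9*(-73/11)*(-1/785631) = (657/11)*(-1/785631) = -219/2880647 ≈ -7.6025e-5)
1/(-53*88*(-72) + 1/(L - 44133)) = 1/(-53*88*(-72) + 1/(-219/2880647 - 44133)) = 1/(-4664*(-72) + 1/(-127131594270/2880647)) = 1/(335808 - 2880647/127131594270) = 1/(42691806405739513/127131594270) = 127131594270/42691806405739513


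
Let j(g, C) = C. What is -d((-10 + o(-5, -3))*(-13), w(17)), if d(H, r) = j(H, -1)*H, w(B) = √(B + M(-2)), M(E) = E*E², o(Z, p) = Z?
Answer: 195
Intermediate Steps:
M(E) = E³
w(B) = √(-8 + B) (w(B) = √(B + (-2)³) = √(B - 8) = √(-8 + B))
d(H, r) = -H
-d((-10 + o(-5, -3))*(-13), w(17)) = -(-1)*(-10 - 5)*(-13) = -(-1)*(-15*(-13)) = -(-1)*195 = -1*(-195) = 195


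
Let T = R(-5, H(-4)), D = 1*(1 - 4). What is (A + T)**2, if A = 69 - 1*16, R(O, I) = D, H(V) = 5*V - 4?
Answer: 2500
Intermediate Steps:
D = -3 (D = 1*(-3) = -3)
H(V) = -4 + 5*V
R(O, I) = -3
A = 53 (A = 69 - 16 = 53)
T = -3
(A + T)**2 = (53 - 3)**2 = 50**2 = 2500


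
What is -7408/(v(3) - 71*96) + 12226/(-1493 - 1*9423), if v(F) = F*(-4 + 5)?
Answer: -1215005/37185354 ≈ -0.032674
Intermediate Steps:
v(F) = F (v(F) = F*1 = F)
-7408/(v(3) - 71*96) + 12226/(-1493 - 1*9423) = -7408/(3 - 71*96) + 12226/(-1493 - 1*9423) = -7408/(3 - 6816) + 12226/(-1493 - 9423) = -7408/(-6813) + 12226/(-10916) = -7408*(-1/6813) + 12226*(-1/10916) = 7408/6813 - 6113/5458 = -1215005/37185354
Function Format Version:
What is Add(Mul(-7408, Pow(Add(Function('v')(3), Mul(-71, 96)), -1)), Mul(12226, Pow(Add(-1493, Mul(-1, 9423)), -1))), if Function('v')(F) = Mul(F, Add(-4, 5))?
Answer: Rational(-1215005, 37185354) ≈ -0.032674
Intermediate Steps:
Function('v')(F) = F (Function('v')(F) = Mul(F, 1) = F)
Add(Mul(-7408, Pow(Add(Function('v')(3), Mul(-71, 96)), -1)), Mul(12226, Pow(Add(-1493, Mul(-1, 9423)), -1))) = Add(Mul(-7408, Pow(Add(3, Mul(-71, 96)), -1)), Mul(12226, Pow(Add(-1493, Mul(-1, 9423)), -1))) = Add(Mul(-7408, Pow(Add(3, -6816), -1)), Mul(12226, Pow(Add(-1493, -9423), -1))) = Add(Mul(-7408, Pow(-6813, -1)), Mul(12226, Pow(-10916, -1))) = Add(Mul(-7408, Rational(-1, 6813)), Mul(12226, Rational(-1, 10916))) = Add(Rational(7408, 6813), Rational(-6113, 5458)) = Rational(-1215005, 37185354)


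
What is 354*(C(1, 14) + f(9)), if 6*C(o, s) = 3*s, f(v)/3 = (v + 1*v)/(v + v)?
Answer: 3540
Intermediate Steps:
f(v) = 3 (f(v) = 3*((v + 1*v)/(v + v)) = 3*((v + v)/((2*v))) = 3*((2*v)*(1/(2*v))) = 3*1 = 3)
C(o, s) = s/2 (C(o, s) = (3*s)/6 = s/2)
354*(C(1, 14) + f(9)) = 354*((1/2)*14 + 3) = 354*(7 + 3) = 354*10 = 3540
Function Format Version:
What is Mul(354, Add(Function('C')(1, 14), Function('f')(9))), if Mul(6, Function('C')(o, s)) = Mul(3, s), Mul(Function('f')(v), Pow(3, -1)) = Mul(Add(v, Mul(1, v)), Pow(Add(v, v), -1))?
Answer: 3540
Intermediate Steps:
Function('f')(v) = 3 (Function('f')(v) = Mul(3, Mul(Add(v, Mul(1, v)), Pow(Add(v, v), -1))) = Mul(3, Mul(Add(v, v), Pow(Mul(2, v), -1))) = Mul(3, Mul(Mul(2, v), Mul(Rational(1, 2), Pow(v, -1)))) = Mul(3, 1) = 3)
Function('C')(o, s) = Mul(Rational(1, 2), s) (Function('C')(o, s) = Mul(Rational(1, 6), Mul(3, s)) = Mul(Rational(1, 2), s))
Mul(354, Add(Function('C')(1, 14), Function('f')(9))) = Mul(354, Add(Mul(Rational(1, 2), 14), 3)) = Mul(354, Add(7, 3)) = Mul(354, 10) = 3540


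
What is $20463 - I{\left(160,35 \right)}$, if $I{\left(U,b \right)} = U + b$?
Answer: $20268$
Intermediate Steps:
$20463 - I{\left(160,35 \right)} = 20463 - \left(160 + 35\right) = 20463 - 195 = 20268$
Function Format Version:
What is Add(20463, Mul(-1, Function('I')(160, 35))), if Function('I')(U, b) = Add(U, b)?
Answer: 20268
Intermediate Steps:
Add(20463, Mul(-1, Function('I')(160, 35))) = Add(20463, Mul(-1, Add(160, 35))) = Add(20463, Mul(-1, 195)) = Add(20463, -195) = 20268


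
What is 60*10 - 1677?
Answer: -1077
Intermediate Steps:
60*10 - 1677 = 600 - 1677 = -1077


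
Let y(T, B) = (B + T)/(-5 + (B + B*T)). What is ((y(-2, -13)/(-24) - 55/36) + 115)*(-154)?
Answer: -5036185/288 ≈ -17487.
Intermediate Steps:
y(T, B) = (B + T)/(-5 + B + B*T)
((y(-2, -13)/(-24) - 55/36) + 115)*(-154) = ((((-13 - 2)/(-5 - 13 - 13*(-2)))/(-24) - 55/36) + 115)*(-154) = (((-15/(-5 - 13 + 26))*(-1/24) - 55*1/36) + 115)*(-154) = (((-15/8)*(-1/24) - 55/36) + 115)*(-154) = ((((⅛)*(-15))*(-1/24) - 55/36) + 115)*(-154) = ((-15/8*(-1/24) - 55/36) + 115)*(-154) = ((5/64 - 55/36) + 115)*(-154) = (-835/576 + 115)*(-154) = (65405/576)*(-154) = -5036185/288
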